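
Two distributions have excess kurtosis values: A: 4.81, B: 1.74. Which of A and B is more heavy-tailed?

Higher excess kurtosis ⇒ heavier tails relative to the normal distribution.
4.81 vs 1.74: the larger is 4.81, so A has heavier tails.

A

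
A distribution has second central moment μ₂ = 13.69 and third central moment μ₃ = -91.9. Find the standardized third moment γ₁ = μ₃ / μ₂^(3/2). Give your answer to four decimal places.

-1.8143

σ = √μ₂ = √13.69 = 3.70000
σ³ = μ₂^(3/2) = 50.65300
γ₁ = μ₃/σ³ = -91.9 / 50.65300 ≈ -1.8143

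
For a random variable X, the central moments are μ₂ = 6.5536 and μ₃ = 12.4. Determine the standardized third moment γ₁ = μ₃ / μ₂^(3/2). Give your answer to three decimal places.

0.739

σ = √μ₂ = √6.5536 = 2.56000
σ³ = μ₂^(3/2) = 16.77722
γ₁ = μ₃/σ³ = 12.4 / 16.77722 ≈ 0.739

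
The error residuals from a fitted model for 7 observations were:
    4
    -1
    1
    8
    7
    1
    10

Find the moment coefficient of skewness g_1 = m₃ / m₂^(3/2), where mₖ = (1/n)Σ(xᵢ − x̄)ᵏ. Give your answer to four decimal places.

0.0986

x̄ = (4 - 1 + 1 + 8 + 7 + 1 + 10) / 7 = 4.2857
deviations (xᵢ − x̄): -0.2857, -5.2857, -3.2857, 3.7143, 2.7143, -3.2857, 5.7143
Σ(xᵢ − x̄)² = 103.4286 ⇒ m₂ = 103.4286/7 = 14.77551
Σ(xᵢ − x̄)³ = 39.1837 ⇒ m₃ = 39.1837/7 = 5.59767
m₂^(3/2) = 14.77551^(1.5) = 56.79547
g_1 = m₃ / m₂^(3/2) = 5.59767 / 56.79547 ≈ 0.0986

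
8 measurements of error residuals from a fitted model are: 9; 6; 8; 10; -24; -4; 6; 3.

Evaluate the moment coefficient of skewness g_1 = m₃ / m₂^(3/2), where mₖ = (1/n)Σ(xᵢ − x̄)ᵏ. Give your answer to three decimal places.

-1.686

x̄ = (9 + 6 + 8 + 10 - 24 - 4 + 6 + 3) / 8 = 1.7500
deviations (xᵢ − x̄): 7.2500, 4.2500, 6.2500, 8.2500, -25.7500, -5.7500, 4.2500, 1.2500
Σ(xᵢ − x̄)² = 893.5000 ⇒ m₂ = 893.5000/8 = 111.68750
Σ(xᵢ − x̄)³ = -15921.7500 ⇒ m₃ = -15921.7500/8 = -1990.21875
m₂^(3/2) = 111.68750^(1.5) = 1180.33927
g_1 = m₃ / m₂^(3/2) = -1990.21875 / 1180.33927 ≈ -1.686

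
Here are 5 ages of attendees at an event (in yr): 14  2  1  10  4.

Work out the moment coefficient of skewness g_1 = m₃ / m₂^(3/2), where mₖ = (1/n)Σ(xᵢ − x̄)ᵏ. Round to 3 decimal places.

x̄ = (14 + 2 + 1 + 10 + 4) / 5 = 6.2000
deviations (xᵢ − x̄): 7.8000, -4.2000, -5.2000, 3.8000, -2.2000
Σ(xᵢ − x̄)² = 124.8000 ⇒ m₂ = 124.8000/5 = 24.96000
Σ(xᵢ − x̄)³ = 304.0800 ⇒ m₃ = 304.0800/5 = 60.81600
m₂^(3/2) = 24.96000^(1.5) = 124.70012
g_1 = m₃ / m₂^(3/2) = 60.81600 / 124.70012 ≈ 0.488

0.488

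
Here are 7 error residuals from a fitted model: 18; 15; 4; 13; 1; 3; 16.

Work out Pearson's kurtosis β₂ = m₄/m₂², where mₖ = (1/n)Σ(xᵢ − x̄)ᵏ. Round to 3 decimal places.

x̄ = 10.0000
Σ(xᵢ − x̄)² = 300.0000 ⇒ m₂ = 42.85714
Σ(xᵢ − x̄)⁴ = 16356.0000 ⇒ m₄ = 2336.57143
m₂² = 1836.73469
β₂ = m₄/m₂² = 2336.57143 / 1836.73469 ≈ 1.272

1.272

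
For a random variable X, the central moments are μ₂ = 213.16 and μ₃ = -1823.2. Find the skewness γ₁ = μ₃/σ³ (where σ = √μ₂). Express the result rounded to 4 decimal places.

-0.5858

σ = √μ₂ = √213.16 = 14.60000
σ³ = μ₂^(3/2) = 3112.13600
γ₁ = μ₃/σ³ = -1823.2 / 3112.13600 ≈ -0.5858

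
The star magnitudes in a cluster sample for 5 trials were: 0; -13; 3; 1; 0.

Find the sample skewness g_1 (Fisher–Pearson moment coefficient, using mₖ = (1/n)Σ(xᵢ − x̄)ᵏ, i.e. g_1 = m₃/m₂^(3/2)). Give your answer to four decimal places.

-1.3571

x̄ = (0 - 13 + 3 + 1 + 0) / 5 = -1.8000
deviations (xᵢ − x̄): 1.8000, -11.2000, 4.8000, 2.8000, 1.8000
Σ(xᵢ − x̄)² = 162.8000 ⇒ m₂ = 162.8000/5 = 32.56000
Σ(xᵢ − x̄)³ = -1260.7200 ⇒ m₃ = -1260.7200/5 = -252.14400
m₂^(3/2) = 32.56000^(1.5) = 185.79182
g_1 = m₃ / m₂^(3/2) = -252.14400 / 185.79182 ≈ -1.3571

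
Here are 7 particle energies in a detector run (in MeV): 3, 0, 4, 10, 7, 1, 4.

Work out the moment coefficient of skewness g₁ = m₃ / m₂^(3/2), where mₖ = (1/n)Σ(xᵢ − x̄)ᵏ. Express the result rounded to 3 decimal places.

0.535

x̄ = (3 + 0 + 4 + 10 + 7 + 1 + 4) / 7 = 4.1429
deviations (xᵢ − x̄): -1.1429, -4.1429, -0.1429, 5.8571, 2.8571, -3.1429, -0.1429
Σ(xᵢ − x̄)² = 70.8571 ⇒ m₂ = 70.8571/7 = 10.12245
Σ(xᵢ − x̄)³ = 120.6122 ⇒ m₃ = 120.6122/7 = 17.23032
m₂^(3/2) = 10.12245^(1.5) = 32.20538
g₁ = m₃ / m₂^(3/2) = 17.23032 / 32.20538 ≈ 0.535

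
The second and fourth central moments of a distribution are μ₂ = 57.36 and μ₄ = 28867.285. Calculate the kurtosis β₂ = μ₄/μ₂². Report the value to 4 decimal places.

8.7738

μ₂² = 57.36² = 3290.16960
μ₄/μ₂² = 28867.285 / 3290.16960 = 8.77380
β₂ ≈ 8.7738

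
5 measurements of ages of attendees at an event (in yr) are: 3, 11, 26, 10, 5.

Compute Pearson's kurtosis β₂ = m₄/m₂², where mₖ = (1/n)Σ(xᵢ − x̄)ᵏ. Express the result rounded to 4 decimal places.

x̄ = 11.0000
Σ(xᵢ − x̄)² = 326.0000 ⇒ m₂ = 65.20000
Σ(xᵢ − x̄)⁴ = 56018.0000 ⇒ m₄ = 11203.60000
m₂² = 4251.04000
β₂ = m₄/m₂² = 11203.60000 / 4251.04000 ≈ 2.6355

2.6355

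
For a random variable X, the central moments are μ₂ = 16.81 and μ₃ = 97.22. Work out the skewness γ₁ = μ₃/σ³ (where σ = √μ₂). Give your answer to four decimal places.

σ = √μ₂ = √16.81 = 4.10000
σ³ = μ₂^(3/2) = 68.92100
γ₁ = μ₃/σ³ = 97.22 / 68.92100 ≈ 1.4106

1.4106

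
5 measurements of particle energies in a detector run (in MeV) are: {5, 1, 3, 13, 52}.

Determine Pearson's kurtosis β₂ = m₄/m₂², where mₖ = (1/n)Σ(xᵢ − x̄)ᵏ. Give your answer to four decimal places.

x̄ = 14.8000
Σ(xᵢ − x̄)² = 1812.8000 ⇒ m₂ = 362.56000
Σ(xᵢ − x̄)⁴ = 1979902.4960 ⇒ m₄ = 395980.49920
m₂² = 131449.75360
β₂ = m₄/m₂² = 395980.49920 / 131449.75360 ≈ 3.0124

3.0124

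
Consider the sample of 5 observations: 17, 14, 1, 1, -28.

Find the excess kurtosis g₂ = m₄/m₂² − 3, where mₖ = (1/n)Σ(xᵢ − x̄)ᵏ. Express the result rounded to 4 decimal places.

-0.5000

x̄ = 1.0000
Σ(xᵢ − x̄)² = 1266.0000 ⇒ m₂ = 253.20000
Σ(xᵢ − x̄)⁴ = 801378.0000 ⇒ m₄ = 160275.60000
m₂² = 64110.24000
g₂ = m₄/m₂² − 3 = 2.50000 − 3 ≈ -0.5000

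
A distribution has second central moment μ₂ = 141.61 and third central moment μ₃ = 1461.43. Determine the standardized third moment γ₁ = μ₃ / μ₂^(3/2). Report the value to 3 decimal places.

0.867

σ = √μ₂ = √141.61 = 11.90000
σ³ = μ₂^(3/2) = 1685.15900
γ₁ = μ₃/σ³ = 1461.43 / 1685.15900 ≈ 0.867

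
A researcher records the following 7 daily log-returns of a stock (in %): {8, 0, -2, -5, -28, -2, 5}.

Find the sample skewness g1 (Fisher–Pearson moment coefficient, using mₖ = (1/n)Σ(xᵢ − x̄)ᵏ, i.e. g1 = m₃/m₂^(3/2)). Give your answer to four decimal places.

-1.4215

x̄ = (8 + 0 - 2 - 5 - 28 - 2 + 5) / 7 = -3.4286
deviations (xᵢ − x̄): 11.4286, 3.4286, 1.4286, -1.5714, -24.5714, 1.4286, 8.4286
Σ(xᵢ − x̄)² = 823.7143 ⇒ m₂ = 823.7143/7 = 117.67347
Σ(xᵢ − x̄)³ = -12701.3878 ⇒ m₃ = -12701.3878/7 = -1814.48397
m₂^(3/2) = 117.67347^(1.5) = 1276.49123
g1 = m₃ / m₂^(3/2) = -1814.48397 / 1276.49123 ≈ -1.4215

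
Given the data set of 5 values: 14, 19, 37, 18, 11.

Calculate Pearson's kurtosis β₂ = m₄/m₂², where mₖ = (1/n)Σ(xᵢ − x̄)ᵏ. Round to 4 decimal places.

x̄ = 19.8000
Σ(xᵢ − x̄)² = 410.8000 ⇒ m₂ = 82.16000
Σ(xᵢ − x̄)⁴ = 94660.8160 ⇒ m₄ = 18932.16320
m₂² = 6750.26560
β₂ = m₄/m₂² = 18932.16320 / 6750.26560 ≈ 2.8047

2.8047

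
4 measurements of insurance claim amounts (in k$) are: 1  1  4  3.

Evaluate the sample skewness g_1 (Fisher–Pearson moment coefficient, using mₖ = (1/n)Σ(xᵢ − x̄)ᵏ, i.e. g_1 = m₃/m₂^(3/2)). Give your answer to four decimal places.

0.2138

x̄ = (1 + 1 + 4 + 3) / 4 = 2.2500
deviations (xᵢ − x̄): -1.2500, -1.2500, 1.7500, 0.7500
Σ(xᵢ − x̄)² = 6.7500 ⇒ m₂ = 6.7500/4 = 1.68750
Σ(xᵢ − x̄)³ = 1.8750 ⇒ m₃ = 1.8750/4 = 0.46875
m₂^(3/2) = 1.68750^(1.5) = 2.19213
g_1 = m₃ / m₂^(3/2) = 0.46875 / 2.19213 ≈ 0.2138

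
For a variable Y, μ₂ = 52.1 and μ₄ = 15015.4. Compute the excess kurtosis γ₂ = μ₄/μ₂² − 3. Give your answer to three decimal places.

2.532

μ₂² = 52.1² = 2714.41000
μ₄/μ₂² = 15015.4 / 2714.41000 = 5.53174
γ₂ = 5.53174 − 3 ≈ 2.532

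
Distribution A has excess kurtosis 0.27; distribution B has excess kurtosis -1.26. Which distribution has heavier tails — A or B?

A

Higher excess kurtosis ⇒ heavier tails relative to the normal distribution.
0.27 vs -1.26: the larger is 0.27, so A has heavier tails. (A is leptokurtic — heavier-than-normal tails; the other is platykurtic.)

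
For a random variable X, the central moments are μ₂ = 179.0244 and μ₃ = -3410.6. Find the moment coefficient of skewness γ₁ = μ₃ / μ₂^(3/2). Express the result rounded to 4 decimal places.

-1.4238

σ = √μ₂ = √179.0244 = 13.38000
σ³ = μ₂^(3/2) = 2395.34647
γ₁ = μ₃/σ³ = -3410.6 / 2395.34647 ≈ -1.4238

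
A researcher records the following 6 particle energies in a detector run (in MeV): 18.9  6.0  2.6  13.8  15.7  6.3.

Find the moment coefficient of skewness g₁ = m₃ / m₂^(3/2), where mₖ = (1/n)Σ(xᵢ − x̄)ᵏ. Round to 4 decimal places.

0.0647

x̄ = (18.9 + 6.0 + 2.6 + 13.8 + 15.7 + 6.3) / 6 = 10.5500
deviations (xᵢ − x̄): 8.3500, -4.5500, -7.9500, 3.2500, 5.1500, -4.2500
Σ(xᵢ − x̄)² = 208.7750 ⇒ m₂ = 208.7750/6 = 34.79583
Σ(xᵢ − x̄)³ = 79.6800 ⇒ m₃ = 79.6800/6 = 13.28000
m₂^(3/2) = 34.79583^(1.5) = 205.25364
g₁ = m₃ / m₂^(3/2) = 13.28000 / 205.25364 ≈ 0.0647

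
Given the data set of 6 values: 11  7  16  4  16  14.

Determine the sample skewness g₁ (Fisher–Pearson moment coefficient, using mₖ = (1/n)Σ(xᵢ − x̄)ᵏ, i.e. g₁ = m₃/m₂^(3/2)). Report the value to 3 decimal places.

x̄ = (11 + 7 + 16 + 4 + 16 + 14) / 6 = 11.3333
deviations (xᵢ − x̄): -0.3333, -4.3333, 4.6667, -7.3333, 4.6667, 2.6667
Σ(xᵢ − x̄)² = 123.3333 ⇒ m₂ = 123.3333/6 = 20.55556
Σ(xᵢ − x̄)³ = -253.5556 ⇒ m₃ = -253.5556/6 = -42.25926
m₂^(3/2) = 20.55556^(1.5) = 93.19526
g₁ = m₃ / m₂^(3/2) = -42.25926 / 93.19526 ≈ -0.453

-0.453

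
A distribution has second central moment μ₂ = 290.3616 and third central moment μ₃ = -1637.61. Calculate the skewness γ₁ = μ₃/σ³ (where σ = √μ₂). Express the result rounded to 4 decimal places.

-0.3310

σ = √μ₂ = √290.3616 = 17.04000
σ³ = μ₂^(3/2) = 4947.76166
γ₁ = μ₃/σ³ = -1637.61 / 4947.76166 ≈ -0.3310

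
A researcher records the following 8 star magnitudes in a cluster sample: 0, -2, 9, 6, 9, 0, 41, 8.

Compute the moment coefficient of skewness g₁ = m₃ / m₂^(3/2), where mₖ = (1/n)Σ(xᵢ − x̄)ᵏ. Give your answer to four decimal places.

x̄ = (0 - 2 + 9 + 6 + 9 + 0 + 41 + 8) / 8 = 8.8750
deviations (xᵢ − x̄): -8.8750, -10.8750, 0.1250, -2.8750, 0.1250, -8.8750, 32.1250, -0.8750
Σ(xᵢ − x̄)² = 1316.8750 ⇒ m₂ = 1316.8750/8 = 164.60938
Σ(xᵢ − x̄)³ = 30444.8438 ⇒ m₃ = 30444.8438/8 = 3805.60547
m₂^(3/2) = 164.60938^(1.5) = 2111.94133
g₁ = m₃ / m₂^(3/2) = 3805.60547 / 2111.94133 ≈ 1.8019

1.8019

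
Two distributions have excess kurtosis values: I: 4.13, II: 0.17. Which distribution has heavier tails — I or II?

Higher excess kurtosis ⇒ heavier tails relative to the normal distribution.
4.13 vs 0.17: the larger is 4.13, so I has heavier tails.

I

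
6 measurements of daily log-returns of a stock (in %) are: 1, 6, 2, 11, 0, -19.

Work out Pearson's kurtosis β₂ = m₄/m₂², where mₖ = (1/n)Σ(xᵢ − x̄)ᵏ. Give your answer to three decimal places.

x̄ = 0.1667
Σ(xᵢ − x̄)² = 522.8333 ⇒ m₂ = 87.13889
Σ(xᵢ − x̄)⁴ = 149897.4861 ⇒ m₄ = 24982.91435
m₂² = 7593.18596
β₂ = m₄/m₂² = 24982.91435 / 7593.18596 ≈ 3.290

3.290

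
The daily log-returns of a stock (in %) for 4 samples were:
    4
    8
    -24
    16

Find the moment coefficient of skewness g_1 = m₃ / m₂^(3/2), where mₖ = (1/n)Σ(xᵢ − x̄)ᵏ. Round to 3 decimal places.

-0.868

x̄ = (4 + 8 - 24 + 16) / 4 = 1.0000
deviations (xᵢ − x̄): 3.0000, 7.0000, -25.0000, 15.0000
Σ(xᵢ − x̄)² = 908.0000 ⇒ m₂ = 908.0000/4 = 227.00000
Σ(xᵢ − x̄)³ = -11880.0000 ⇒ m₃ = -11880.0000/4 = -2970.00000
m₂^(3/2) = 227.00000^(1.5) = 3420.09985
g_1 = m₃ / m₂^(3/2) = -2970.00000 / 3420.09985 ≈ -0.868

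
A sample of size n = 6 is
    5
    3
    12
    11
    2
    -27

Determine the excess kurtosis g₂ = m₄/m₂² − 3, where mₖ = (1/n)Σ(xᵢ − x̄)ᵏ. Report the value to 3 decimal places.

0.645

x̄ = 1.0000
Σ(xᵢ − x̄)² = 1026.0000 ⇒ m₂ = 171.00000
Σ(xᵢ − x̄)⁴ = 639570.0000 ⇒ m₄ = 106595.00000
m₂² = 29241.00000
g₂ = m₄/m₂² − 3 = 3.64540 − 3 ≈ 0.645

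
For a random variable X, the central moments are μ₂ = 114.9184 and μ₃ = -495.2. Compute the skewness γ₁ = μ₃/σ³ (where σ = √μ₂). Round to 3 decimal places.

-0.402

σ = √μ₂ = √114.9184 = 10.72000
σ³ = μ₂^(3/2) = 1231.92525
γ₁ = μ₃/σ³ = -495.2 / 1231.92525 ≈ -0.402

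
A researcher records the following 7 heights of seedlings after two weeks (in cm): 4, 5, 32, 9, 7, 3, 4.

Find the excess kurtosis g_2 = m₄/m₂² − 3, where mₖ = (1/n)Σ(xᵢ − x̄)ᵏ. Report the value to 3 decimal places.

1.795

x̄ = 9.1429
Σ(xᵢ − x̄)² = 634.8571 ⇒ m₂ = 90.69388
Σ(xᵢ − x̄)⁴ = 276091.6035 ⇒ m₄ = 39441.65764
m₂² = 8225.37943
g_2 = m₄/m₂² − 3 = 4.79512 − 3 ≈ 1.795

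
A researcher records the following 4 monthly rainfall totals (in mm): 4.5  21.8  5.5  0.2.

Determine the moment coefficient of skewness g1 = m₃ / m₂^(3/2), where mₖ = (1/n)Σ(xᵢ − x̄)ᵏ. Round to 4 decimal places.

x̄ = (4.5 + 21.8 + 5.5 + 0.2) / 4 = 8.0000
deviations (xᵢ − x̄): -3.5000, 13.8000, -2.5000, -7.8000
Σ(xᵢ − x̄)² = 269.7800 ⇒ m₂ = 269.7800/4 = 67.44500
Σ(xᵢ − x̄)³ = 2095.0200 ⇒ m₃ = 2095.0200/4 = 523.75500
m₂^(3/2) = 67.44500^(1.5) = 553.89142
g1 = m₃ / m₂^(3/2) = 523.75500 / 553.89142 ≈ 0.9456

0.9456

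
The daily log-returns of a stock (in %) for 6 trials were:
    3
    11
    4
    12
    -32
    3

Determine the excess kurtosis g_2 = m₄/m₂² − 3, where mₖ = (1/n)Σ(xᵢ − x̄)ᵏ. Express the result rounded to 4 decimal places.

x̄ = 0.1667
Σ(xᵢ − x̄)² = 1322.8333 ⇒ m₂ = 220.47222
Σ(xᵢ − x̄)⁴ = 1104318.8194 ⇒ m₄ = 184053.13657
m₂² = 48608.00077
g_2 = m₄/m₂² − 3 = 3.78648 − 3 ≈ 0.7865

0.7865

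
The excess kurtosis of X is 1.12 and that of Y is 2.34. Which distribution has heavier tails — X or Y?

Higher excess kurtosis ⇒ heavier tails relative to the normal distribution.
1.12 vs 2.34: the larger is 2.34, so Y has heavier tails.

Y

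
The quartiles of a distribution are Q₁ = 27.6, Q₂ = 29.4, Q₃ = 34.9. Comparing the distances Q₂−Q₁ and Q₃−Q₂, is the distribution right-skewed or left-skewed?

right-skewed

Q₂ − Q₁ = 1.8;  Q₃ − Q₂ = 5.5
Q₃ − Q₂ > Q₂ − Q₁ ⇒ the upper half is more spread out ⇒ right-skewed.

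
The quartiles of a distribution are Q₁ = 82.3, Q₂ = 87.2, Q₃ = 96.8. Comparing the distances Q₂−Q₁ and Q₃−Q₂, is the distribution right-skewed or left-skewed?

right-skewed

Q₂ − Q₁ = 4.9;  Q₃ − Q₂ = 9.6
Q₃ − Q₂ > Q₂ − Q₁ ⇒ the upper half is more spread out ⇒ right-skewed.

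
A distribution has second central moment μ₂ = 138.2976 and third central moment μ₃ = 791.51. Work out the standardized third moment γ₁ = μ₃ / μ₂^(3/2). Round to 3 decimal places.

0.487

σ = √μ₂ = √138.2976 = 11.76000
σ³ = μ₂^(3/2) = 1626.37978
γ₁ = μ₃/σ³ = 791.51 / 1626.37978 ≈ 0.487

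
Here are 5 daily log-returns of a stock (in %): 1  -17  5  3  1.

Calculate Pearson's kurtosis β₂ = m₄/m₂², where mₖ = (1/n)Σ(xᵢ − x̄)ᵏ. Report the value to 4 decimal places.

3.0872

x̄ = -1.4000
Σ(xᵢ − x̄)² = 315.2000 ⇒ m₂ = 63.04000
Σ(xᵢ − x̄)⁴ = 61342.9760 ⇒ m₄ = 12268.59520
m₂² = 3974.04160
β₂ = m₄/m₂² = 12268.59520 / 3974.04160 ≈ 3.0872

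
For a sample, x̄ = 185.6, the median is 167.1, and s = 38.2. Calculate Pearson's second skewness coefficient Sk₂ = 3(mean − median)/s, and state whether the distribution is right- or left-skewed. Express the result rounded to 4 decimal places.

Sk₂ = 3(185.6 − 167.1) / 38.2 = 3 × 18.5000 / 38.2
    = 55.5000 / 38.2 ≈ 1.4529
Sk₂ > 0 ⇒ mean > median ⇒ right-skewed (positive skew).

1.4529, right-skewed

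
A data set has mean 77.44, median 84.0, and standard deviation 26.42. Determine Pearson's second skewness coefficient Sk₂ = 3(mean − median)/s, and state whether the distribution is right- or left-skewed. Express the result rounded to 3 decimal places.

-0.745, left-skewed

Sk₂ = 3(77.44 − 84.0) / 26.42 = 3 × -6.5600 / 26.42
    = -19.6800 / 26.42 ≈ -0.745
Sk₂ < 0 ⇒ mean < median ⇒ left-skewed (negative skew).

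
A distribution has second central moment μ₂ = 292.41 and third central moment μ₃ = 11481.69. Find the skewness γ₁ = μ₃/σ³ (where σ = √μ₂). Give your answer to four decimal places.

2.2962

σ = √μ₂ = √292.41 = 17.10000
σ³ = μ₂^(3/2) = 5000.21100
γ₁ = μ₃/σ³ = 11481.69 / 5000.21100 ≈ 2.2962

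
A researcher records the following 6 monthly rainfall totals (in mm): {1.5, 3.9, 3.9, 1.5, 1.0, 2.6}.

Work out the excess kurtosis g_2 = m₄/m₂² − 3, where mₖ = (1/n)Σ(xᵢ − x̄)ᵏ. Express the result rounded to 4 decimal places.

-1.6095

x̄ = 2.4000
Σ(xᵢ − x̄)² = 8.1200 ⇒ m₂ = 1.35333
Σ(xᵢ − x̄)⁴ = 15.2804 ⇒ m₄ = 2.54673
m₂² = 1.83151
g_2 = m₄/m₂² − 3 = 1.39051 − 3 ≈ -1.6095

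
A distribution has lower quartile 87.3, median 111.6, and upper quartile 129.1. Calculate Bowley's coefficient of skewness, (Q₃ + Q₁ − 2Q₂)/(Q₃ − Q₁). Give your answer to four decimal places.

-0.1627

numerator: Q₃ + Q₁ − 2Q₂ = 129.1 + 87.3 − 2×111.6 = -6.8000
denominator: Q₃ − Q₁ = 129.1 − 87.3 = 41.8000
Bowley skewness = -6.8000 / 41.8000 ≈ -0.1627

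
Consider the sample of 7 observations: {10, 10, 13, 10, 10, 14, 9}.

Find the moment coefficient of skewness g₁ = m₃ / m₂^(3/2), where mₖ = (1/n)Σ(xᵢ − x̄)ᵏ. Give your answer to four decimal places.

x̄ = (10 + 10 + 13 + 10 + 10 + 14 + 9) / 7 = 10.8571
deviations (xᵢ − x̄): -0.8571, -0.8571, 2.1429, -0.8571, -0.8571, 3.1429, -1.8571
Σ(xᵢ − x̄)² = 20.8571 ⇒ m₂ = 20.8571/7 = 2.97959
Σ(xᵢ − x̄)³ = 31.9592 ⇒ m₃ = 31.9592/7 = 4.56560
m₂^(3/2) = 2.97959^(1.5) = 5.14322
g₁ = m₃ / m₂^(3/2) = 4.56560 / 5.14322 ≈ 0.8877

0.8877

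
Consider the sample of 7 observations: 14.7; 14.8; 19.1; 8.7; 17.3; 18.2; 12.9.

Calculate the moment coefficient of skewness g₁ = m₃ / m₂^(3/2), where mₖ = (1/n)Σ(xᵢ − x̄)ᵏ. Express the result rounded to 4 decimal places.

-0.6661

x̄ = (14.7 + 14.8 + 19.1 + 8.7 + 17.3 + 18.2 + 12.9) / 7 = 15.1000
deviations (xᵢ − x̄): -0.4000, -0.3000, 4.0000, -6.4000, 2.2000, 3.1000, -2.2000
Σ(xᵢ − x̄)² = 76.5000 ⇒ m₂ = 76.5000/7 = 10.92857
Σ(xᵢ − x̄)³ = -168.4440 ⇒ m₃ = -168.4440/7 = -24.06343
m₂^(3/2) = 10.92857^(1.5) = 36.12810
g₁ = m₃ / m₂^(3/2) = -24.06343 / 36.12810 ≈ -0.6661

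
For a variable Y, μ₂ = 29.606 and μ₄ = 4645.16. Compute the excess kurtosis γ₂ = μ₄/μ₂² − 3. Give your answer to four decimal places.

2.2996

μ₂² = 29.606² = 876.51524
μ₄/μ₂² = 4645.16 / 876.51524 = 5.29958
γ₂ = 5.29958 − 3 ≈ 2.2996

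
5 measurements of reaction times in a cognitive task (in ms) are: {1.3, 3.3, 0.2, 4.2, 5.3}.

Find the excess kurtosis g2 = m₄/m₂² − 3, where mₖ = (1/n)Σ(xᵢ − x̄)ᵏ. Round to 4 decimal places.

x̄ = 2.8600
Σ(xᵢ − x̄)² = 17.4520 ⇒ m₂ = 3.49040
Σ(xᵢ − x̄)⁴ = 94.6935 ⇒ m₄ = 18.93871
m₂² = 12.18289
g2 = m₄/m₂² − 3 = 1.55453 − 3 ≈ -1.4455

-1.4455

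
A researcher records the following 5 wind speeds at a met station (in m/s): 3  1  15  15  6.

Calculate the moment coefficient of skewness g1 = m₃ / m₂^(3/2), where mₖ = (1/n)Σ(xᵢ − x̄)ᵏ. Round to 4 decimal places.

0.2011

x̄ = (3 + 1 + 15 + 15 + 6) / 5 = 8.0000
deviations (xᵢ − x̄): -5.0000, -7.0000, 7.0000, 7.0000, -2.0000
Σ(xᵢ − x̄)² = 176.0000 ⇒ m₂ = 176.0000/5 = 35.20000
Σ(xᵢ − x̄)³ = 210.0000 ⇒ m₃ = 210.0000/5 = 42.00000
m₂^(3/2) = 35.20000^(1.5) = 208.84015
g1 = m₃ / m₂^(3/2) = 42.00000 / 208.84015 ≈ 0.2011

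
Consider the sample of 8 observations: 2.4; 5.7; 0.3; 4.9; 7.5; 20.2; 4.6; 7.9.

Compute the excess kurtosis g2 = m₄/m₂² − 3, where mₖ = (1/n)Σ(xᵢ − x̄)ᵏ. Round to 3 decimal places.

1.441

x̄ = 6.6875
Σ(xᵢ − x̄)² = 252.4288 ⇒ m₂ = 31.55359
Σ(xᵢ − x̄)⁴ = 35373.5733 ⇒ m₄ = 4421.69666
m₂² = 995.62928
g2 = m₄/m₂² − 3 = 4.44111 − 3 ≈ 1.441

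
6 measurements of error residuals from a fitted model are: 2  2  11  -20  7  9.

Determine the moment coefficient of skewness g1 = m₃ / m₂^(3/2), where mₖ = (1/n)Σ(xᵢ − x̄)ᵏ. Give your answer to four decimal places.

x̄ = (2 + 2 + 11 - 20 + 7 + 9) / 6 = 1.8333
deviations (xᵢ − x̄): 0.1667, 0.1667, 9.1667, -21.8333, 5.1667, 7.1667
Σ(xᵢ − x̄)² = 638.8333 ⇒ m₂ = 638.8333/6 = 106.47222
Σ(xᵢ − x̄)³ = -9131.5556 ⇒ m₃ = -9131.5556/6 = -1521.92593
m₂^(3/2) = 106.47222^(1.5) = 1098.63765
g1 = m₃ / m₂^(3/2) = -1521.92593 / 1098.63765 ≈ -1.3853

-1.3853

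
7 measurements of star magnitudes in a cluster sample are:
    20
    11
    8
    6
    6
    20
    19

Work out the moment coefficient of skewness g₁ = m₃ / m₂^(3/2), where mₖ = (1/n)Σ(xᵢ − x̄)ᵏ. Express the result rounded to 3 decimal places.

0.122

x̄ = (20 + 11 + 8 + 6 + 6 + 20 + 19) / 7 = 12.8571
deviations (xᵢ − x̄): 7.1429, -1.8571, -4.8571, -6.8571, -6.8571, 7.1429, 6.1429
Σ(xᵢ − x̄)² = 260.8571 ⇒ m₂ = 260.8571/7 = 37.26531
Σ(xᵢ − x̄)³ = 194.8163 ⇒ m₃ = 194.8163/7 = 27.83090
m₂^(3/2) = 37.26531^(1.5) = 227.48724
g₁ = m₃ / m₂^(3/2) = 27.83090 / 227.48724 ≈ 0.122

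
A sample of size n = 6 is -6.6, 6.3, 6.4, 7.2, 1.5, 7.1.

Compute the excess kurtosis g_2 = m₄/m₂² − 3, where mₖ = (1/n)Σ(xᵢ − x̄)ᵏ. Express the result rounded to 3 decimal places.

0.108

x̄ = 3.6500
Σ(xᵢ − x̄)² = 148.7750 ⇒ m₂ = 24.79583
Σ(xᵢ − x̄)⁴ = 11466.4958 ⇒ m₄ = 1911.08264
m₂² = 614.83335
g_2 = m₄/m₂² − 3 = 3.10829 − 3 ≈ 0.108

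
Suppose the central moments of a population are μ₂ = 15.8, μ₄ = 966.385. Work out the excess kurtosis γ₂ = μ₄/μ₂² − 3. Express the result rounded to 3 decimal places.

0.871

μ₂² = 15.8² = 249.64000
μ₄/μ₂² = 966.385 / 249.64000 = 3.87111
γ₂ = 3.87111 − 3 ≈ 0.871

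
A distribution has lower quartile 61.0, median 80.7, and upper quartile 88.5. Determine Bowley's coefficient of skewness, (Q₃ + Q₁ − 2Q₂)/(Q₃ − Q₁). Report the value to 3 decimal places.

-0.433

numerator: Q₃ + Q₁ − 2Q₂ = 88.5 + 61.0 − 2×80.7 = -11.9000
denominator: Q₃ − Q₁ = 88.5 − 61.0 = 27.5000
Bowley skewness = -11.9000 / 27.5000 ≈ -0.433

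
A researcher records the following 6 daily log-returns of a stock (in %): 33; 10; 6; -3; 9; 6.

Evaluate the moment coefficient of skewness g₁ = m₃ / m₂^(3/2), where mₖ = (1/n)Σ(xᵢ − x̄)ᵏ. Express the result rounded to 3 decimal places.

x̄ = (33 + 10 + 6 - 3 + 9 + 6) / 6 = 10.1667
deviations (xᵢ − x̄): 22.8333, -0.1667, -4.1667, -13.1667, -1.1667, -4.1667
Σ(xᵢ − x̄)² = 730.8333 ⇒ m₂ = 730.8333/6 = 121.80556
Σ(xᵢ − x̄)³ = 9475.5556 ⇒ m₃ = 9475.5556/6 = 1579.25926
m₂^(3/2) = 121.80556^(1.5) = 1344.31376
g₁ = m₃ / m₂^(3/2) = 1579.25926 / 1344.31376 ≈ 1.175

1.175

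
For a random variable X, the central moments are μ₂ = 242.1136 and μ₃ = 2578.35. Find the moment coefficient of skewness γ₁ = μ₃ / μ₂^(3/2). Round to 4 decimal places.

σ = √μ₂ = √242.1136 = 15.56000
σ³ = μ₂^(3/2) = 3767.28762
γ₁ = μ₃/σ³ = 2578.35 / 3767.28762 ≈ 0.6844

0.6844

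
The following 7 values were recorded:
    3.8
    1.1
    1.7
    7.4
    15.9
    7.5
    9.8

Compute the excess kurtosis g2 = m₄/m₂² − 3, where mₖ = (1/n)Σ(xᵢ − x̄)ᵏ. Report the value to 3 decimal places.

-0.583

x̄ = 6.7429
Σ(xᵢ − x̄)² = 160.1371 ⇒ m₂ = 22.87673
Σ(xᵢ − x̄)⁴ = 8854.8461 ⇒ m₄ = 1264.97802
m₂² = 523.34499
g2 = m₄/m₂² − 3 = 2.41710 − 3 ≈ -0.583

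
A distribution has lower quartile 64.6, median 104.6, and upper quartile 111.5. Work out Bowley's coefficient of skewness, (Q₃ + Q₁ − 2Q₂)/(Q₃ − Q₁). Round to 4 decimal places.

-0.7058

numerator: Q₃ + Q₁ − 2Q₂ = 111.5 + 64.6 − 2×104.6 = -33.1000
denominator: Q₃ − Q₁ = 111.5 − 64.6 = 46.9000
Bowley skewness = -33.1000 / 46.9000 ≈ -0.7058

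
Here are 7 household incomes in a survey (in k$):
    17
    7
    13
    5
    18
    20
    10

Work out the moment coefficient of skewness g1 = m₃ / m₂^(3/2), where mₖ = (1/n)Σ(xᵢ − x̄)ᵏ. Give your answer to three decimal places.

x̄ = (17 + 7 + 13 + 5 + 18 + 20 + 10) / 7 = 12.8571
deviations (xᵢ − x̄): 4.1429, -5.8571, 0.1429, -7.8571, 5.1429, 7.1429, -2.8571
Σ(xᵢ − x̄)² = 198.8571 ⇒ m₂ = 198.8571/7 = 28.40816
Σ(xᵢ − x̄)³ = -137.7551 ⇒ m₃ = -137.7551/7 = -19.67930
m₂^(3/2) = 28.40816^(1.5) = 151.41355
g1 = m₃ / m₂^(3/2) = -19.67930 / 151.41355 ≈ -0.130

-0.130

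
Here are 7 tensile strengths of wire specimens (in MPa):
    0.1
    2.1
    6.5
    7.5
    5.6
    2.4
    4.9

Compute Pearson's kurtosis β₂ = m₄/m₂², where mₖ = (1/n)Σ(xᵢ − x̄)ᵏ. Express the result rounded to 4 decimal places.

1.7278

x̄ = 4.1571
Σ(xᵢ − x̄)² = 43.0771 ⇒ m₂ = 6.15388
Σ(xᵢ − x̄)⁴ = 458.0277 ⇒ m₄ = 65.43253
m₂² = 37.87021
β₂ = m₄/m₂² = 65.43253 / 37.87021 ≈ 1.7278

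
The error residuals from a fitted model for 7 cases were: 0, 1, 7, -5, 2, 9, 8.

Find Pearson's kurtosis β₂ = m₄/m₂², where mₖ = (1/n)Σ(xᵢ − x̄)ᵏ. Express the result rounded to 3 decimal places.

1.889

x̄ = 3.1429
Σ(xᵢ − x̄)² = 154.8571 ⇒ m₂ = 22.12245
Σ(xᵢ − x̄)⁴ = 6471.6851 ⇒ m₄ = 924.52645
m₂² = 489.40275
β₂ = m₄/m₂² = 924.52645 / 489.40275 ≈ 1.889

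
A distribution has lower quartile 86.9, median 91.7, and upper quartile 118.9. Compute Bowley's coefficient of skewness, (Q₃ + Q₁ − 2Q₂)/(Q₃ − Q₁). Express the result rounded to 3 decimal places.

0.700

numerator: Q₃ + Q₁ − 2Q₂ = 118.9 + 86.9 − 2×91.7 = 22.4000
denominator: Q₃ − Q₁ = 118.9 − 86.9 = 32.0000
Bowley skewness = 22.4000 / 32.0000 ≈ 0.700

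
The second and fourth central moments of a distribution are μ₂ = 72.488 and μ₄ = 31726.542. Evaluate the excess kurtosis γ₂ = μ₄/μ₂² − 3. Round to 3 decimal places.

μ₂² = 72.488² = 5254.51014
μ₄/μ₂² = 31726.542 / 5254.51014 = 6.03796
γ₂ = 6.03796 − 3 ≈ 3.038

3.038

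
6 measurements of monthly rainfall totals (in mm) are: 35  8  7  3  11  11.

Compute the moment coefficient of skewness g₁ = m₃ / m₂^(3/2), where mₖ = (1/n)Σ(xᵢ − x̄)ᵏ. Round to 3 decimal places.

x̄ = (35 + 8 + 7 + 3 + 11 + 11) / 6 = 12.5000
deviations (xᵢ − x̄): 22.5000, -4.5000, -5.5000, -9.5000, -1.5000, -1.5000
Σ(xᵢ − x̄)² = 651.5000 ⇒ m₂ = 651.5000/6 = 108.58333
Σ(xᵢ − x̄)³ = 10269.0000 ⇒ m₃ = 10269.0000/6 = 1711.50000
m₂^(3/2) = 108.58333^(1.5) = 1131.47446
g₁ = m₃ / m₂^(3/2) = 1711.50000 / 1131.47446 ≈ 1.513

1.513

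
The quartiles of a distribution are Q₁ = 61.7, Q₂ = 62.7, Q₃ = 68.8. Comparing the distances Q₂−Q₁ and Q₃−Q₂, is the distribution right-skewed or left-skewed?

right-skewed

Q₂ − Q₁ = 1.0;  Q₃ − Q₂ = 6.1
Q₃ − Q₂ > Q₂ − Q₁ ⇒ the upper half is more spread out ⇒ right-skewed.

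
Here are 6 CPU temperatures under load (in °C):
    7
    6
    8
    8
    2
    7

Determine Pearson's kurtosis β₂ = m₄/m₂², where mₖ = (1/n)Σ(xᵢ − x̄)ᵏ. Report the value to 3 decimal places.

x̄ = 6.3333
Σ(xᵢ − x̄)² = 25.3333 ⇒ m₂ = 4.22222
Σ(xᵢ − x̄)⁴ = 368.4444 ⇒ m₄ = 61.40741
m₂² = 17.82716
β₂ = m₄/m₂² = 61.40741 / 17.82716 ≈ 3.445

3.445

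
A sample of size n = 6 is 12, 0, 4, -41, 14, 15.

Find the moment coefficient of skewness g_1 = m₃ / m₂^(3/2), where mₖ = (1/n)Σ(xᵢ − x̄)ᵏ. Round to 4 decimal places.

-1.4947

x̄ = (12 + 0 + 4 - 41 + 14 + 15) / 6 = 0.6667
deviations (xᵢ − x̄): 11.3333, -0.6667, 3.3333, -41.6667, 13.3333, 14.3333
Σ(xᵢ − x̄)² = 2259.3333 ⇒ m₂ = 2259.3333/6 = 376.55556
Σ(xᵢ − x̄)³ = -65530.4444 ⇒ m₃ = -65530.4444/6 = -10921.74074
m₂^(3/2) = 376.55556^(1.5) = 7307.07541
g_1 = m₃ / m₂^(3/2) = -10921.74074 / 7307.07541 ≈ -1.4947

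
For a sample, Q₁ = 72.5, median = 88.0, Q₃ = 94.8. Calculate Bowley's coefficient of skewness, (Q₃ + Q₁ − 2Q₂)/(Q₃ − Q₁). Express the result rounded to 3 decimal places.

-0.390

numerator: Q₃ + Q₁ − 2Q₂ = 94.8 + 72.5 − 2×88.0 = -8.7000
denominator: Q₃ − Q₁ = 94.8 − 72.5 = 22.3000
Bowley skewness = -8.7000 / 22.3000 ≈ -0.390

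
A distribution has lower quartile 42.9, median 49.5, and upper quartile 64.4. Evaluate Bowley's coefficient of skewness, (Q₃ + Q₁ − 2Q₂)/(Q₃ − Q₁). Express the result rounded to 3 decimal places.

numerator: Q₃ + Q₁ − 2Q₂ = 64.4 + 42.9 − 2×49.5 = 8.3000
denominator: Q₃ − Q₁ = 64.4 − 42.9 = 21.5000
Bowley skewness = 8.3000 / 21.5000 ≈ 0.386

0.386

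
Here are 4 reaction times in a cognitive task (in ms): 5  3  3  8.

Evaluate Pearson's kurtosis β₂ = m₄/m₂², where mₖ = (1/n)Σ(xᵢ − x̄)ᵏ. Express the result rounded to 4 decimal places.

1.8581

x̄ = 4.7500
Σ(xᵢ − x̄)² = 16.7500 ⇒ m₂ = 4.18750
Σ(xᵢ − x̄)⁴ = 130.3281 ⇒ m₄ = 32.58203
m₂² = 17.53516
β₂ = m₄/m₂² = 32.58203 / 17.53516 ≈ 1.8581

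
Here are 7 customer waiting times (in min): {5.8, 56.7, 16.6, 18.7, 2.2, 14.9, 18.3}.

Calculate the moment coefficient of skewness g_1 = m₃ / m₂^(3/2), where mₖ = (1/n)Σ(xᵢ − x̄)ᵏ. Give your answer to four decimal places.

x̄ = (5.8 + 56.7 + 16.6 + 18.7 + 2.2 + 14.9 + 18.3) / 7 = 19.0286
deviations (xᵢ − x̄): -13.2286, 37.6714, -2.4286, -0.3286, -16.8286, -4.1286, -0.7286
Σ(xᵢ − x̄)² = 1900.9143 ⇒ m₂ = 1900.9143/7 = 271.55918
Σ(xᵢ − x̄)³ = 46294.9823 ⇒ m₃ = 46294.9823/7 = 6613.56890
m₂^(3/2) = 271.55918^(1.5) = 4475.03815
g_1 = m₃ / m₂^(3/2) = 6613.56890 / 4475.03815 ≈ 1.4779

1.4779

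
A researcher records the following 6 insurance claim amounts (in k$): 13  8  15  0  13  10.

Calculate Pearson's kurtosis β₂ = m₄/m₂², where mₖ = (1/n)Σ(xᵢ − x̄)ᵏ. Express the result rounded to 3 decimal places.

x̄ = 9.8333
Σ(xᵢ − x̄)² = 146.8333 ⇒ m₂ = 24.47222
Σ(xᵢ − x̄)⁴ = 10274.8194 ⇒ m₄ = 1712.46991
m₂² = 598.88966
β₂ = m₄/m₂² = 1712.46991 / 598.88966 ≈ 2.859

2.859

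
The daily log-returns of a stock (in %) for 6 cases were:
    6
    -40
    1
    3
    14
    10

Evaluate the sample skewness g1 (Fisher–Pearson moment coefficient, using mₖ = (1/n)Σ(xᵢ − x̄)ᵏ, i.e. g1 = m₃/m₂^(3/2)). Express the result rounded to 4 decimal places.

x̄ = (6 - 40 + 1 + 3 + 14 + 10) / 6 = -1.0000
deviations (xᵢ − x̄): 7.0000, -39.0000, 2.0000, 4.0000, 15.0000, 11.0000
Σ(xᵢ − x̄)² = 1936.0000 ⇒ m₂ = 1936.0000/6 = 322.66667
Σ(xᵢ − x̄)³ = -54198.0000 ⇒ m₃ = -54198.0000/6 = -9033.00000
m₂^(3/2) = 322.66667^(1.5) = 5796.03706
g1 = m₃ / m₂^(3/2) = -9033.00000 / 5796.03706 ≈ -1.5585

-1.5585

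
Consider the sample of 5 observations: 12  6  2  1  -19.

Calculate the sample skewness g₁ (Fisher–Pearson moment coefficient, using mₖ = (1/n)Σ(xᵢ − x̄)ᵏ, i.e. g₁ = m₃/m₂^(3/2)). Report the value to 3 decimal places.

x̄ = (12 + 6 + 2 + 1 - 19) / 5 = 0.4000
deviations (xᵢ − x̄): 11.6000, 5.6000, 1.6000, 0.6000, -19.4000
Σ(xᵢ − x̄)² = 545.2000 ⇒ m₂ = 545.2000/5 = 109.04000
Σ(xᵢ − x̄)³ = -5560.5600 ⇒ m₃ = -5560.5600/5 = -1112.11200
m₂^(3/2) = 109.04000^(1.5) = 1138.61989
g₁ = m₃ / m₂^(3/2) = -1112.11200 / 1138.61989 ≈ -0.977

-0.977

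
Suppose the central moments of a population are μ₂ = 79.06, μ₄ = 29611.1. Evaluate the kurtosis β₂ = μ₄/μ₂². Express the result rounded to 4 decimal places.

4.7374

μ₂² = 79.06² = 6250.48360
μ₄/μ₂² = 29611.1 / 6250.48360 = 4.73741
β₂ ≈ 4.7374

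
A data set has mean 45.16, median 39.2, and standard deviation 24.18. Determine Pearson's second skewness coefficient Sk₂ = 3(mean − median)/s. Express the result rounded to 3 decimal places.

Sk₂ = 3(45.16 − 39.2) / 24.18 = 3 × 5.9600 / 24.18
    = 17.8800 / 24.18 ≈ 0.739

0.739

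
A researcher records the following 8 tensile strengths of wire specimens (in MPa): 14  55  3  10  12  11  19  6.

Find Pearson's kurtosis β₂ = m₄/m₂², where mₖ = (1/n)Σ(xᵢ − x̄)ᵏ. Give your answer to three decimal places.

5.207

x̄ = 16.2500
Σ(xᵢ − x̄)² = 1879.5000 ⇒ m₂ = 234.93750
Σ(xᵢ − x̄)⁴ = 2299244.9063 ⇒ m₄ = 287405.61328
m₂² = 55195.62891
β₂ = m₄/m₂² = 287405.61328 / 55195.62891 ≈ 5.207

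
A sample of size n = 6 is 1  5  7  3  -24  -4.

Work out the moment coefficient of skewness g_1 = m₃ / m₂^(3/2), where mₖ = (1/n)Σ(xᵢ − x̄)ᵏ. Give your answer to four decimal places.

x̄ = (1 + 5 + 7 + 3 - 24 - 4) / 6 = -2.0000
deviations (xᵢ − x̄): 3.0000, 7.0000, 9.0000, 5.0000, -22.0000, -2.0000
Σ(xᵢ − x̄)² = 652.0000 ⇒ m₂ = 652.0000/6 = 108.66667
Σ(xᵢ − x̄)³ = -9432.0000 ⇒ m₃ = -9432.0000/6 = -1572.00000
m₂^(3/2) = 108.66667^(1.5) = 1132.77725
g_1 = m₃ / m₂^(3/2) = -1572.00000 / 1132.77725 ≈ -1.3877

-1.3877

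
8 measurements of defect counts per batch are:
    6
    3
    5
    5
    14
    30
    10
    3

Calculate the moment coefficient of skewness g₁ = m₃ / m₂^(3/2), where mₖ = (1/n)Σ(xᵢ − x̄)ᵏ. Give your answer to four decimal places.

1.6145

x̄ = (6 + 3 + 5 + 5 + 14 + 30 + 10 + 3) / 8 = 9.5000
deviations (xᵢ − x̄): -3.5000, -6.5000, -4.5000, -4.5000, 4.5000, 20.5000, 0.5000, -6.5000
Σ(xᵢ − x̄)² = 578.0000 ⇒ m₂ = 578.0000/8 = 72.25000
Σ(xᵢ − x̄)³ = 7932.0000 ⇒ m₃ = 7932.0000/8 = 991.50000
m₂^(3/2) = 72.25000^(1.5) = 614.12500
g₁ = m₃ / m₂^(3/2) = 991.50000 / 614.12500 ≈ 1.6145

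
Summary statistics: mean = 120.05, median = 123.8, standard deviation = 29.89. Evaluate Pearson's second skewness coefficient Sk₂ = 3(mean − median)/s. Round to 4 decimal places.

Sk₂ = 3(120.05 − 123.8) / 29.89 = 3 × -3.7500 / 29.89
    = -11.2500 / 29.89 ≈ -0.3764

-0.3764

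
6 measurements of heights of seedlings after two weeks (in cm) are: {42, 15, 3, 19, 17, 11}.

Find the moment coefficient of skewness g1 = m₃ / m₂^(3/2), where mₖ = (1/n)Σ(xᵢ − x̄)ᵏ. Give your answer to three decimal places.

1.019

x̄ = (42 + 15 + 3 + 19 + 17 + 11) / 6 = 17.8333
deviations (xᵢ − x̄): 24.1667, -2.8333, -14.8333, 1.1667, -0.8333, -6.8333
Σ(xᵢ − x̄)² = 860.8333 ⇒ m₂ = 860.8333/6 = 143.47222
Σ(xᵢ − x̄)³ = 10509.4444 ⇒ m₃ = 10509.4444/6 = 1751.57407
m₂^(3/2) = 143.47222^(1.5) = 1718.50871
g1 = m₃ / m₂^(3/2) = 1751.57407 / 1718.50871 ≈ 1.019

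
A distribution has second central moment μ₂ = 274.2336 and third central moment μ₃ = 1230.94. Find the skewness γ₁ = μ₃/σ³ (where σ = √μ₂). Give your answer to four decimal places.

0.2711

σ = √μ₂ = √274.2336 = 16.56000
σ³ = μ₂^(3/2) = 4541.30842
γ₁ = μ₃/σ³ = 1230.94 / 4541.30842 ≈ 0.2711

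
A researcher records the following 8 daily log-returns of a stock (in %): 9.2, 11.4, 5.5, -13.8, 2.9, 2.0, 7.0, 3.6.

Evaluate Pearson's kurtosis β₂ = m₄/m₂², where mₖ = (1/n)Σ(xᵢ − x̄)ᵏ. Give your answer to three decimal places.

x̄ = 3.4750
Σ(xᵢ − x̄)² = 413.0550 ⇒ m₂ = 51.63188
Σ(xᵢ − x̄)⁴ = 94252.6960 ⇒ m₄ = 11781.58700
m₂² = 2665.85052
β₂ = m₄/m₂² = 11781.58700 / 2665.85052 ≈ 4.419

4.419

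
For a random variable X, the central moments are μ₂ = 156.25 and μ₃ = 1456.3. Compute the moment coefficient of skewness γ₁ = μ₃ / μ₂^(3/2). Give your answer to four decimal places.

0.7456

σ = √μ₂ = √156.25 = 12.50000
σ³ = μ₂^(3/2) = 1953.12500
γ₁ = μ₃/σ³ = 1456.3 / 1953.12500 ≈ 0.7456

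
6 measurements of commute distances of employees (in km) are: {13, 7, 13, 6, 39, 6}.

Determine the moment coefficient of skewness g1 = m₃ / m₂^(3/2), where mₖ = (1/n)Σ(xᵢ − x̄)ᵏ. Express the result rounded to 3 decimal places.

1.532

x̄ = (13 + 7 + 13 + 6 + 39 + 6) / 6 = 14.0000
deviations (xᵢ − x̄): -1.0000, -7.0000, -1.0000, -8.0000, 25.0000, -8.0000
Σ(xᵢ − x̄)² = 804.0000 ⇒ m₂ = 804.0000/6 = 134.00000
Σ(xᵢ − x̄)³ = 14256.0000 ⇒ m₃ = 14256.0000/6 = 2376.00000
m₂^(3/2) = 134.00000^(1.5) = 1551.16214
g1 = m₃ / m₂^(3/2) = 2376.00000 / 1551.16214 ≈ 1.532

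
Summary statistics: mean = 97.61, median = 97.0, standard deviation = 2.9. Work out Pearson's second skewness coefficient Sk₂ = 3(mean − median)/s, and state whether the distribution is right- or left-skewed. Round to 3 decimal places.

Sk₂ = 3(97.61 − 97.0) / 2.9 = 3 × 0.6100 / 2.9
    = 1.8300 / 2.9 ≈ 0.631
Sk₂ > 0 ⇒ mean > median ⇒ right-skewed (positive skew).

0.631, right-skewed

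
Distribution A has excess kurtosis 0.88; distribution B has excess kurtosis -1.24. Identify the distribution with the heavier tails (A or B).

Higher excess kurtosis ⇒ heavier tails relative to the normal distribution.
0.88 vs -1.24: the larger is 0.88, so A has heavier tails. (A is leptokurtic — heavier-than-normal tails; the other is platykurtic.)

A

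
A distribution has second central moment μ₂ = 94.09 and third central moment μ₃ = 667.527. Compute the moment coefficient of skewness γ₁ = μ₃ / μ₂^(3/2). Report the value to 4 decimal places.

0.7314

σ = √μ₂ = √94.09 = 9.70000
σ³ = μ₂^(3/2) = 912.67300
γ₁ = μ₃/σ³ = 667.527 / 912.67300 ≈ 0.7314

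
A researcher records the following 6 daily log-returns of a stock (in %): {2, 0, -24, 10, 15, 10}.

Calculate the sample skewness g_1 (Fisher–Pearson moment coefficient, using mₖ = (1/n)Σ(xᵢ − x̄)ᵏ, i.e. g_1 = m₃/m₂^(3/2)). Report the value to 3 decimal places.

-1.192

x̄ = (2 + 0 - 24 + 10 + 15 + 10) / 6 = 2.1667
deviations (xᵢ − x̄): -0.1667, -2.1667, -26.1667, 7.8333, 12.8333, 7.8333
Σ(xᵢ − x̄)² = 976.8333 ⇒ m₂ = 976.8333/6 = 162.80556
Σ(xᵢ − x̄)³ = -14851.4444 ⇒ m₃ = -14851.4444/6 = -2475.24074
m₂^(3/2) = 162.80556^(1.5) = 2077.32205
g_1 = m₃ / m₂^(3/2) = -2475.24074 / 2077.32205 ≈ -1.192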